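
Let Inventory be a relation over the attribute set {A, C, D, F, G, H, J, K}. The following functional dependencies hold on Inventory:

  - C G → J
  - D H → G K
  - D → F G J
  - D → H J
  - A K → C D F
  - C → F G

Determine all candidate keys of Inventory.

{A, D}, {A, K}

Attribute A never appears on the right-hand side of any dependency, so A must belong to every candidate key.
{A}⁺ = {A}, which is not all of the schema, so we must add further attributes.
{A, D}⁺: D→FGJ adds F, G, J; D→HJ adds H; DH→GK adds K; AK→CDF adds C → {A, C, D, F, G, H, J, K}.
{A, K}⁺: AK→CDF adds C, D, F; C→FG adds G; CG→J adds J; D→HJ adds H → {A, C, D, F, G, H, J, K}.
Any other superkey contains one of these as a subset, so there are no further candidate keys.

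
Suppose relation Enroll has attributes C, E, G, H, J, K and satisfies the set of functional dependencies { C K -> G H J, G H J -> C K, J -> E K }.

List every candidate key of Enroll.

{C, J}⁺: J→EK adds E, K; CK→GHJ adds G, H → {C, E, G, H, J, K}. Minimal: {J}⁺ = {E, J, K}; {C}⁺ = {C} — none reach the full schema.
{C, K}⁺: CK→GHJ adds G, H, J; J→EK adds E → {C, E, G, H, J, K}. Minimal: {K}⁺ = {K}; {C}⁺ = {C} — none reach the full schema.
{G, H, J}⁺: GHJ→CK adds C, K; J→EK adds E → {C, E, G, H, J, K}. Minimal: {H, J}⁺ = {E, H, J, K}; {G, J}⁺ = {E, G, J, K}; {G, H}⁺ = {G, H} — none reach the full schema.
Any other superkey contains one of these as a subset, so there are no further candidate keys.

{C, J}, {C, K}, {G, H, J}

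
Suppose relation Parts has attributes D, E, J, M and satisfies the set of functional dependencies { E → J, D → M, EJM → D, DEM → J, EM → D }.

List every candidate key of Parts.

Attribute E never appears on the right-hand side of any dependency, so E must belong to every candidate key.
{E}⁺ = {E, J}, which is not all of the schema, so we must add further attributes.
{D, E}⁺: E→J adds J; D→M adds M → {D, E, J, M}.
{E, M}⁺: E→J adds J; EJM→D adds D → {D, E, J, M}.

{D, E}, {E, M}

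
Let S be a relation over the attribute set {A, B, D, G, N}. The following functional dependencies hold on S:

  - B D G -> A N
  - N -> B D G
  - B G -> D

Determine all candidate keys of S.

{N}, {B, G}

{N}⁺: N→BDG adds B, D, G; BDG→AN adds A → {A, B, D, G, N}.
{B, G}⁺: BG→D adds D; BDG→AN adds A, N → {A, B, D, G, N}.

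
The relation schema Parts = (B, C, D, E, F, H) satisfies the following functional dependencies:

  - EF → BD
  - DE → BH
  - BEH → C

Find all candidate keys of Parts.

{E, F}⁺: EF→BD adds B, D; DE→BH adds H; BEH→C adds C → {B, C, D, E, F, H}. Minimal: {F}⁺ = {F}; {E}⁺ = {E} — none reach the full schema.

{E, F}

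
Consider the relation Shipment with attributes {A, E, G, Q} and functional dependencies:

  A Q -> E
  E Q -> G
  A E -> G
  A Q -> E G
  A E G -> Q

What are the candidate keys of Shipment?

{A, E}⁺: AE→G adds G; AEG→Q adds Q → {A, E, G, Q}.
{A, Q}⁺: AQ→E adds E; EQ→G adds G → {A, E, G, Q}.
Any other superkey contains one of these as a subset, so there are no further candidate keys.

(A, E), (A, Q)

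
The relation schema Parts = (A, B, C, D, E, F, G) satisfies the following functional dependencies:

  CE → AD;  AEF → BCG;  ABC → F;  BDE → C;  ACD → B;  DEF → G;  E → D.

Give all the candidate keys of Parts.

{B, E}, {C, E}, {A, E, F}

Attribute E never appears on the right-hand side of any dependency, so E must belong to every candidate key.
{E}⁺ = {D, E}, which is not all of the schema, so we must add further attributes.
{B, E}⁺: E→D adds D; BDE→C adds C; CE→AD adds A; ABC→F adds F; DEF→G adds G → {A, B, C, D, E, F, G}. Minimal: {E}⁺ = {D, E}; {B}⁺ = {B} — none reach the full schema.
{C, E}⁺: CE→AD adds A, D; ACD→B adds B; ABC→F adds F; DEF→G adds G → {A, B, C, D, E, F, G}. Minimal: {E}⁺ = {D, E}; {C}⁺ = {C} — none reach the full schema.
{A, E, F}⁺: AEF→BCG adds B, C, G; E→D adds D → {A, B, C, D, E, F, G}. Minimal: {E, F}⁺ = {D, E, F, G}; {A, F}⁺ = {A, F}; {A, E}⁺ = {A, D, E} — none reach the full schema.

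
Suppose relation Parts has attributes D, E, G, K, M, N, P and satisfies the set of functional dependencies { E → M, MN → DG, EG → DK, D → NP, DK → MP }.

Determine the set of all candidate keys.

DE; EG; EN

Attribute E never appears on the right-hand side of any dependency, so E must belong to every candidate key.
{E}⁺ = {E, M}, which is not all of the schema, so we must add further attributes.
{D, E}⁺: E→M adds M; D→NP adds N, P; MN→DG adds G; EG→DK adds K → {D, E, G, K, M, N, P}. Minimal: {E}⁺ = {E, M}; {D}⁺ = {D, N, P} — none reach the full schema.
{E, G}⁺: E→M adds M; EG→DK adds D, K; D→NP adds N, P → {D, E, G, K, M, N, P}. Minimal: {G}⁺ = {G}; {E}⁺ = {E, M} — none reach the full schema.
{E, N}⁺: E→M adds M; MN→DG adds D, G; EG→DK adds K; D→NP adds P → {D, E, G, K, M, N, P}. Minimal: {N}⁺ = {N}; {E}⁺ = {E, M} — none reach the full schema.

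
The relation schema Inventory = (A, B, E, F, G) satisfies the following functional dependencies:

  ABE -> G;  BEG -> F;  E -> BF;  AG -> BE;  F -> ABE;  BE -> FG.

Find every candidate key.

{E}; {F}; {A, G}

{E}⁺: E→BF adds B, F; F→ABE adds A; BE→FG adds G → {A, B, E, F, G}.
{F}⁺: F→ABE adds A, B, E; BE→FG adds G → {A, B, E, F, G}.
{A, G}⁺: AG→BE adds B, E; BE→FG adds F → {A, B, E, F, G}. Minimal: {G}⁺ = {G}; {A}⁺ = {A} — none reach the full schema.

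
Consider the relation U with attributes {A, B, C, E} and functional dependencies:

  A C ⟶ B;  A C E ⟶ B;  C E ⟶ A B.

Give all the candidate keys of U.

CE

Attributes C, E never appear on any right-hand side, so every candidate key must contain {C, E}.
{C, E}⁺ = {A, B, C, E}, which is all of the schema, so {C, E} is the only candidate key.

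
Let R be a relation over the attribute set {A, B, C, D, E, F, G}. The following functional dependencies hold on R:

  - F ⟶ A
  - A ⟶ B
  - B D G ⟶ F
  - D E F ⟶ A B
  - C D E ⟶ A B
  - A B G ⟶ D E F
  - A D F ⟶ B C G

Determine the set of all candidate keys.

{A, G}; {D, F}; {F, G}; {B, D, G}; {C, D, E, G}

{A, G}⁺: A→B adds B; ABG→DEF adds D, E, F; ADF→BCG adds C → {A, B, C, D, E, F, G}. Minimal: {G}⁺ = {G}; {A}⁺ = {A, B} — none reach the full schema.
{D, F}⁺: F→A adds A; A→B adds B; ADF→BCG adds C, G; ABG→DEF adds E → {A, B, C, D, E, F, G}. Minimal: {F}⁺ = {A, B, F}; {D}⁺ = {D} — none reach the full schema.
{F, G}⁺: F→A adds A; A→B adds B; ABG→DEF adds D, E; ADF→BCG adds C → {A, B, C, D, E, F, G}. Minimal: {G}⁺ = {G}; {F}⁺ = {A, B, F} — none reach the full schema.
{B, D, G}⁺: BDG→F adds F; F→A adds A; ABG→DEF adds E; ADF→BCG adds C → {A, B, C, D, E, F, G}. Minimal: {D, G}⁺ = {D, G}; {B, G}⁺ = {B, G}; {B, D}⁺ = {B, D} — none reach the full schema.
{C, D, E, G}⁺: CDE→AB adds A, B; ABG→DEF adds F → {A, B, C, D, E, F, G}. Minimal: {D, E, G}⁺ = {D, E, G}; {C, E, G}⁺ = {C, E, G}; {C, D, G}⁺ = {C, D, G}; … — none reach the full schema.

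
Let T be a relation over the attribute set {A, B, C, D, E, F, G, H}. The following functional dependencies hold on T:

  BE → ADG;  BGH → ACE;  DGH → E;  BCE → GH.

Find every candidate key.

{B, C, E, F}; {B, E, F, H}; {B, F, G, H}

Attributes B, F never appear on any right-hand side, so every candidate key must contain {B, F}.
{B, F}⁺ = {B, F}, which is not all of the schema, so we must add further attributes.
{B, C, E, F}⁺: BE→ADG adds A, D, G; BCE→GH adds H → {A, B, C, D, E, F, G, H}.
{B, E, F, H}⁺: BE→ADG adds A, D, G; BGH→ACE adds C → {A, B, C, D, E, F, G, H}.
{B, F, G, H}⁺: BGH→ACE adds A, C, E; BE→ADG adds D → {A, B, C, D, E, F, G, H}.
Any other superkey contains one of these as a subset, so there are no further candidate keys.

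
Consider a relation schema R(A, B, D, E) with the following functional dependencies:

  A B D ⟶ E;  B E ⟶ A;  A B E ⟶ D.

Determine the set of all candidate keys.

{B, E}⁺: BE→A adds A; ABE→D adds D → {A, B, D, E}. Minimal: {E}⁺ = {E}; {B}⁺ = {B} — none reach the full schema.
{A, B, D}⁺: ABD→E adds E → {A, B, D, E}. Minimal: {B, D}⁺ = {B, D}; {A, D}⁺ = {A, D}; {A, B}⁺ = {A, B} — none reach the full schema.

(B, E), (A, B, D)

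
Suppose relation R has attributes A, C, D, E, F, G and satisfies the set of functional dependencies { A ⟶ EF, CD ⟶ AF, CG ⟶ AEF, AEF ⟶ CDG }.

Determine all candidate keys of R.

A; CD; CG

{A}⁺: A→EF adds E, F; AEF→CDG adds C, D, G → {A, C, D, E, F, G}.
{C, D}⁺: CD→AF adds A, F; A→EF adds E; AEF→CDG adds G → {A, C, D, E, F, G}. Minimal: {D}⁺ = {D}; {C}⁺ = {C} — none reach the full schema.
{C, G}⁺: CG→AEF adds A, E, F; AEF→CDG adds D → {A, C, D, E, F, G}. Minimal: {G}⁺ = {G}; {C}⁺ = {C} — none reach the full schema.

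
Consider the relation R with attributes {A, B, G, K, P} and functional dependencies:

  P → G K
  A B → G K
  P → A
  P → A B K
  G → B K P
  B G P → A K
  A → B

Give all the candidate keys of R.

A; G; P

{A}⁺: A→B adds B; AB→GK adds G, K; G→BKP adds P → {A, B, G, K, P}.
{G}⁺: G→BKP adds B, K, P; BGP→AK adds A → {A, B, G, K, P}.
{P}⁺: P→GK adds G, K; P→A adds A; P→ABK adds B → {A, B, G, K, P}.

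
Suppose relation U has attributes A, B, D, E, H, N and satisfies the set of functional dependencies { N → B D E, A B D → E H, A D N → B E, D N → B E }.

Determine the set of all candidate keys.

Attributes A, N never appear on any right-hand side, so every candidate key must contain {A, N}.
{A, N}⁺ = {A, B, D, E, H, N}, which is all of the schema, so {A, N} is the only candidate key.

{A, N}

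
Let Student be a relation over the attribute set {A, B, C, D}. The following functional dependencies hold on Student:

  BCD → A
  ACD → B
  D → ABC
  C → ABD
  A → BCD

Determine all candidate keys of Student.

{A}⁺: A→BCD adds B, C, D → {A, B, C, D}.
{C}⁺: C→ABD adds A, B, D → {A, B, C, D}.
{D}⁺: D→ABC adds A, B, C → {A, B, C, D}.

A, C, D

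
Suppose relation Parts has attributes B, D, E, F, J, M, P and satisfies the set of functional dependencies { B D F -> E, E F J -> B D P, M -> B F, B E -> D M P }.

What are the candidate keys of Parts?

Attribute J never appears on the right-hand side of any dependency, so J must belong to every candidate key.
{J}⁺ = {J}, which is not all of the schema, so we must add further attributes.
{B, E, J}⁺: BE→DMP adds D, M, P; M→BF adds F → {B, D, E, F, J, M, P}.
{D, J, M}⁺: M→BF adds B, F; BDF→E adds E; EFJ→BDP adds P → {B, D, E, F, J, M, P}.
{E, F, J}⁺: EFJ→BDP adds B, D, P; BE→DMP adds M → {B, D, E, F, J, M, P}.
{E, J, M}⁺: M→BF adds B, F; BE→DMP adds D, P → {B, D, E, F, J, M, P}.
{B, D, F, J}⁺: BDF→E adds E; EFJ→BDP adds P; BE→DMP adds M → {B, D, E, F, J, M, P}.
Any other superkey contains one of these as a subset, so there are no further candidate keys.

(B, E, J), (D, J, M), (E, F, J), (E, J, M), (B, D, F, J)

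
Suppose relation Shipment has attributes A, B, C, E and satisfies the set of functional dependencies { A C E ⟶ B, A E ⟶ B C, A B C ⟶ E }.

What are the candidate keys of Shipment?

{A, E}⁺: AE→BC adds B, C → {A, B, C, E}. Minimal: {E}⁺ = {E}; {A}⁺ = {A} — none reach the full schema.
{A, B, C}⁺: ABC→E adds E → {A, B, C, E}. Minimal: {B, C}⁺ = {B, C}; {A, C}⁺ = {A, C}; {A, B}⁺ = {A, B} — none reach the full schema.

AE; ABC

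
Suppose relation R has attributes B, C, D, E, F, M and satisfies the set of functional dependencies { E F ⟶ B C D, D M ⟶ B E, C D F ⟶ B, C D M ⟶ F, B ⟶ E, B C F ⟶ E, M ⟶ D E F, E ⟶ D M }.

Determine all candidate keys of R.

{B}⁺: B→E adds E; E→DM adds D, M; M→DEF adds F; EF→BCD adds C → {B, C, D, E, F, M}.
{E}⁺: E→DM adds D, M; DM→BE adds B; M→DEF adds F; EF→BCD adds C → {B, C, D, E, F, M}.
{M}⁺: M→DEF adds D, E, F; EF→BCD adds B, C → {B, C, D, E, F, M}.
{C, D, F}⁺: CDF→B adds B; B→E adds E; E→DM adds M → {B, C, D, E, F, M}. Minimal: {D, F}⁺ = {D, F}; {C, F}⁺ = {C, F}; {C, D}⁺ = {C, D} — none reach the full schema.
Any other superkey contains one of these as a subset, so there are no further candidate keys.

(B); (E); (M); (C, D, F)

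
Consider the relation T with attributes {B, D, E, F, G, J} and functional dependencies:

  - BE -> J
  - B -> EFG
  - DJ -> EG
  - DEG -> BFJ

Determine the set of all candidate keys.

Attribute D never appears on the right-hand side of any dependency, so D must belong to every candidate key.
{D}⁺ = {D}, which is not all of the schema, so we must add further attributes.
{B, D}⁺: B→EFG adds E, F, G; DEG→BFJ adds J → {B, D, E, F, G, J}. Minimal: {D}⁺ = {D}; {B}⁺ = {B, E, F, G, J} — none reach the full schema.
{D, J}⁺: DJ→EG adds E, G; DEG→BFJ adds B, F → {B, D, E, F, G, J}. Minimal: {J}⁺ = {J}; {D}⁺ = {D} — none reach the full schema.
{D, E, G}⁺: DEG→BFJ adds B, F, J → {B, D, E, F, G, J}. Minimal: {E, G}⁺ = {E, G}; {D, G}⁺ = {D, G}; {D, E}⁺ = {D, E} — none reach the full schema.

{B, D}, {D, J}, {D, E, G}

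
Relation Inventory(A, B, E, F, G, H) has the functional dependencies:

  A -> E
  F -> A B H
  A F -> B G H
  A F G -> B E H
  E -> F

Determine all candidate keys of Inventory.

{A}, {E}, {F}

{A}⁺: A→E adds E; E→F adds F; F→ABH adds B, H; AF→BGH adds G → {A, B, E, F, G, H}.
{E}⁺: E→F adds F; F→ABH adds A, B, H; AF→BGH adds G → {A, B, E, F, G, H}.
{F}⁺: F→ABH adds A, B, H; AF→BGH adds G; AFG→BEH adds E → {A, B, E, F, G, H}.
Any other superkey contains one of these as a subset, so there are no further candidate keys.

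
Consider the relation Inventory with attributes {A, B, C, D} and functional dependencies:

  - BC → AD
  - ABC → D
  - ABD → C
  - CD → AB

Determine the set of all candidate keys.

{B, C}⁺: BC→AD adds A, D → {A, B, C, D}. Minimal: {C}⁺ = {C}; {B}⁺ = {B} — none reach the full schema.
{C, D}⁺: CD→AB adds A, B → {A, B, C, D}. Minimal: {D}⁺ = {D}; {C}⁺ = {C} — none reach the full schema.
{A, B, D}⁺: ABD→C adds C → {A, B, C, D}. Minimal: {B, D}⁺ = {B, D}; {A, D}⁺ = {A, D}; {A, B}⁺ = {A, B} — none reach the full schema.

{B, C}, {C, D}, {A, B, D}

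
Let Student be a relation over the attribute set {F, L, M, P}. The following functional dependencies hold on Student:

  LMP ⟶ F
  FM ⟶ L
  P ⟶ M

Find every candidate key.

Attribute P never appears on the right-hand side of any dependency, so P must belong to every candidate key.
{P}⁺ = {M, P}, which is not all of the schema, so we must add further attributes.
{F, P}⁺: P→M adds M; FM→L adds L → {F, L, M, P}. Minimal: {P}⁺ = {M, P}; {F}⁺ = {F} — none reach the full schema.
{L, P}⁺: P→M adds M; LMP→F adds F → {F, L, M, P}. Minimal: {P}⁺ = {M, P}; {L}⁺ = {L} — none reach the full schema.

(F, P), (L, P)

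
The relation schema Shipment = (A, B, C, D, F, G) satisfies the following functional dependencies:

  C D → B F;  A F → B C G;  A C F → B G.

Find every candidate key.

{A, C, D}; {A, D, F}

Attributes A, D never appear on any right-hand side, so every candidate key must contain {A, D}.
{A, D}⁺ = {A, D}, which is not all of the schema, so we must add further attributes.
{A, C, D}⁺: CD→BF adds B, F; AF→BCG adds G → {A, B, C, D, F, G}. Minimal: {C, D}⁺ = {B, C, D, F}; {A, D}⁺ = {A, D}; {A, C}⁺ = {A, C} — none reach the full schema.
{A, D, F}⁺: AF→BCG adds B, C, G → {A, B, C, D, F, G}. Minimal: {D, F}⁺ = {D, F}; {A, F}⁺ = {A, B, C, F, G}; {A, D}⁺ = {A, D} — none reach the full schema.
Any other superkey contains one of these as a subset, so there are no further candidate keys.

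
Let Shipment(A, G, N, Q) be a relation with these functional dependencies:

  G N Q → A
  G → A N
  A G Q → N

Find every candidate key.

(G, Q)

Attributes G, Q never appear on any right-hand side, so every candidate key must contain {G, Q}.
{G, Q}⁺ = {A, G, N, Q}, which is all of the schema, so {G, Q} is the only candidate key.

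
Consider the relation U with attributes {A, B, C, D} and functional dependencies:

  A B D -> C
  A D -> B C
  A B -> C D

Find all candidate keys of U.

Attribute A never appears on the right-hand side of any dependency, so A must belong to every candidate key.
{A}⁺ = {A}, which is not all of the schema, so we must add further attributes.
{A, B}⁺: AB→CD adds C, D → {A, B, C, D}. Minimal: {B}⁺ = {B}; {A}⁺ = {A} — none reach the full schema.
{A, D}⁺: AD→BC adds B, C → {A, B, C, D}. Minimal: {D}⁺ = {D}; {A}⁺ = {A} — none reach the full schema.
Any other superkey contains one of these as a subset, so there are no further candidate keys.

{A, B}; {A, D}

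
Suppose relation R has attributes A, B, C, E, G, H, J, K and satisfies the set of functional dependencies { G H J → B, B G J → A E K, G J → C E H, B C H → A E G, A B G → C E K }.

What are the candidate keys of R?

{G, J}; {B, C, H, J}

Attribute J never appears on the right-hand side of any dependency, so J must belong to every candidate key.
{J}⁺ = {J}, which is not all of the schema, so we must add further attributes.
{G, J}⁺: GJ→CEH adds C, E, H; GHJ→B adds B; BGJ→AEK adds A, K → {A, B, C, E, G, H, J, K}. Minimal: {J}⁺ = {J}; {G}⁺ = {G} — none reach the full schema.
{B, C, H, J}⁺: BCH→AEG adds A, E, G; ABG→CEK adds K → {A, B, C, E, G, H, J, K}. Minimal: {C, H, J}⁺ = {C, H, J}; {B, H, J}⁺ = {B, H, J}; {B, C, J}⁺ = {B, C, J}; … — none reach the full schema.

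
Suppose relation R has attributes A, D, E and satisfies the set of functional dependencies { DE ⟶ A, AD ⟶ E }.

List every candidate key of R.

{A, D}, {D, E}

Attribute D never appears on the right-hand side of any dependency, so D must belong to every candidate key.
{D}⁺ = {D}, which is not all of the schema, so we must add further attributes.
{A, D}⁺: AD→E adds E → {A, D, E}. Minimal: {D}⁺ = {D}; {A}⁺ = {A} — none reach the full schema.
{D, E}⁺: DE→A adds A → {A, D, E}. Minimal: {E}⁺ = {E}; {D}⁺ = {D} — none reach the full schema.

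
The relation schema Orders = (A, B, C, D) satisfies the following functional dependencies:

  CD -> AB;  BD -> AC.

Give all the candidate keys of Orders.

Attribute D never appears on the right-hand side of any dependency, so D must belong to every candidate key.
{D}⁺ = {D}, which is not all of the schema, so we must add further attributes.
{B, D}⁺: BD→AC adds A, C → {A, B, C, D}. Minimal: {D}⁺ = {D}; {B}⁺ = {B} — none reach the full schema.
{C, D}⁺: CD→AB adds A, B → {A, B, C, D}. Minimal: {D}⁺ = {D}; {C}⁺ = {C} — none reach the full schema.
Any other superkey contains one of these as a subset, so there are no further candidate keys.

{B, D}; {C, D}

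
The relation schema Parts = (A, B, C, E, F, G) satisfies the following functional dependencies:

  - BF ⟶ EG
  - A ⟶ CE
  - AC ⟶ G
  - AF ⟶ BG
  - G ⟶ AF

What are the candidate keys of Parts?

{A}⁺: A→CE adds C, E; AC→G adds G; G→AF adds F; AF→BG adds B → {A, B, C, E, F, G}.
{G}⁺: G→AF adds A, F; A→CE adds C, E; AF→BG adds B → {A, B, C, E, F, G}.
{B, F}⁺: BF→EG adds E, G; G→AF adds A; A→CE adds C → {A, B, C, E, F, G}. Minimal: {F}⁺ = {F}; {B}⁺ = {B} — none reach the full schema.

{A}, {G}, {B, F}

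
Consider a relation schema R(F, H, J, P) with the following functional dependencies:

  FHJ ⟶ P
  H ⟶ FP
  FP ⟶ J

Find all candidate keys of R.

Attribute H never appears on the right-hand side of any dependency, so H must belong to every candidate key.
{H}⁺ = {F, H, J, P}, which is all of the schema, so {H} is the only candidate key.

{H}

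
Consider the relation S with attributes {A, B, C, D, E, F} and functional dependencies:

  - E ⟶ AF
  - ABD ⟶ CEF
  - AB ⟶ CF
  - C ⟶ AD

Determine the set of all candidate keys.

(A, B); (B, C); (B, E)

Attribute B never appears on the right-hand side of any dependency, so B must belong to every candidate key.
{B}⁺ = {B}, which is not all of the schema, so we must add further attributes.
{A, B}⁺: AB→CF adds C, F; C→AD adds D; ABD→CEF adds E → {A, B, C, D, E, F}. Minimal: {B}⁺ = {B}; {A}⁺ = {A} — none reach the full schema.
{B, C}⁺: C→AD adds A, D; ABD→CEF adds E, F → {A, B, C, D, E, F}. Minimal: {C}⁺ = {A, C, D}; {B}⁺ = {B} — none reach the full schema.
{B, E}⁺: E→AF adds A, F; AB→CF adds C; C→AD adds D → {A, B, C, D, E, F}. Minimal: {E}⁺ = {A, E, F}; {B}⁺ = {B} — none reach the full schema.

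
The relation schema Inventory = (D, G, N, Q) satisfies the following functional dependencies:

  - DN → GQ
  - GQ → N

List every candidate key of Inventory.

Attribute D never appears on the right-hand side of any dependency, so D must belong to every candidate key.
{D}⁺ = {D}, which is not all of the schema, so we must add further attributes.
{D, N}⁺: DN→GQ adds G, Q → {D, G, N, Q}. Minimal: {N}⁺ = {N}; {D}⁺ = {D} — none reach the full schema.
{D, G, Q}⁺: GQ→N adds N → {D, G, N, Q}. Minimal: {G, Q}⁺ = {G, N, Q}; {D, Q}⁺ = {D, Q}; {D, G}⁺ = {D, G} — none reach the full schema.
Any other superkey contains one of these as a subset, so there are no further candidate keys.

DN, DGQ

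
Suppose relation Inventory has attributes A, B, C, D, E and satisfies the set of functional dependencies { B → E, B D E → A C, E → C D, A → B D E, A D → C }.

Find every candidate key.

{A}⁺: A→BDE adds B, D, E; AD→C adds C → {A, B, C, D, E}.
{B}⁺: B→E adds E; E→CD adds C, D; BDE→AC adds A → {A, B, C, D, E}.

{A}, {B}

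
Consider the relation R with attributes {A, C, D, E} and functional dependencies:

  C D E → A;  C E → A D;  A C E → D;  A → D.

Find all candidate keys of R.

CE

Attributes C, E never appear on any right-hand side, so every candidate key must contain {C, E}.
{C, E}⁺ = {A, C, D, E}, which is all of the schema, so {C, E} is the only candidate key.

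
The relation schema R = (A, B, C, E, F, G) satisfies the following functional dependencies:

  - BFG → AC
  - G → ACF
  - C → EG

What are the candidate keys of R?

Attribute B never appears on the right-hand side of any dependency, so B must belong to every candidate key.
{B}⁺ = {B}, which is not all of the schema, so we must add further attributes.
{B, C}⁺: C→EG adds E, G; G→ACF adds A, F → {A, B, C, E, F, G}. Minimal: {C}⁺ = {A, C, E, F, G}; {B}⁺ = {B} — none reach the full schema.
{B, G}⁺: G→ACF adds A, C, F; C→EG adds E → {A, B, C, E, F, G}. Minimal: {G}⁺ = {A, C, E, F, G}; {B}⁺ = {B} — none reach the full schema.
Any other superkey contains one of these as a subset, so there are no further candidate keys.

(B, C); (B, G)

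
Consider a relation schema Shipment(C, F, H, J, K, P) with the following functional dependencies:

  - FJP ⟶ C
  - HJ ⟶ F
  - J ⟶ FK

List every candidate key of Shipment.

{H, J, P}

Attributes H, J, P never appear on any right-hand side, so every candidate key must contain {H, J, P}.
{H, J, P}⁺ = {C, F, H, J, K, P}, which is all of the schema, so {H, J, P} is the only candidate key.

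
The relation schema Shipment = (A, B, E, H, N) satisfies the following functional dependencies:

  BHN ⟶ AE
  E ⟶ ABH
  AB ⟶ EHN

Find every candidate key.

{E}⁺: E→ABH adds A, B, H; AB→EHN adds N → {A, B, E, H, N}.
{A, B}⁺: AB→EHN adds E, H, N → {A, B, E, H, N}. Minimal: {B}⁺ = {B}; {A}⁺ = {A} — none reach the full schema.
{B, H, N}⁺: BHN→AE adds A, E → {A, B, E, H, N}. Minimal: {H, N}⁺ = {H, N}; {B, N}⁺ = {B, N}; {B, H}⁺ = {B, H} — none reach the full schema.

E; AB; BHN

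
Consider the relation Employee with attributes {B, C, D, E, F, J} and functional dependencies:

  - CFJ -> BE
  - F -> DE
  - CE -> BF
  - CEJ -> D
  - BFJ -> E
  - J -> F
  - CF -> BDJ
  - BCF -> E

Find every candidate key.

Attribute C never appears on the right-hand side of any dependency, so C must belong to every candidate key.
{C}⁺ = {C}, which is not all of the schema, so we must add further attributes.
{C, E}⁺: CE→BF adds B, F; CF→BDJ adds D, J → {B, C, D, E, F, J}. Minimal: {E}⁺ = {E}; {C}⁺ = {C} — none reach the full schema.
{C, F}⁺: F→DE adds D, E; CE→BF adds B; CF→BDJ adds J → {B, C, D, E, F, J}. Minimal: {F}⁺ = {D, E, F}; {C}⁺ = {C} — none reach the full schema.
{C, J}⁺: J→F adds F; CF→BDJ adds B, D; BCF→E adds E → {B, C, D, E, F, J}. Minimal: {J}⁺ = {D, E, F, J}; {C}⁺ = {C} — none reach the full schema.
Any other superkey contains one of these as a subset, so there are no further candidate keys.

{C, E}, {C, F}, {C, J}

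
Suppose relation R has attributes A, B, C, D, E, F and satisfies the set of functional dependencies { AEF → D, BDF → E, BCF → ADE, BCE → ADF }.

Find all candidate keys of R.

{B, C, E}; {B, C, F}

Attributes B, C never appear on any right-hand side, so every candidate key must contain {B, C}.
{B, C}⁺ = {B, C}, which is not all of the schema, so we must add further attributes.
{B, C, E}⁺: BCE→ADF adds A, D, F → {A, B, C, D, E, F}.
{B, C, F}⁺: BCF→ADE adds A, D, E → {A, B, C, D, E, F}.
Any other superkey contains one of these as a subset, so there are no further candidate keys.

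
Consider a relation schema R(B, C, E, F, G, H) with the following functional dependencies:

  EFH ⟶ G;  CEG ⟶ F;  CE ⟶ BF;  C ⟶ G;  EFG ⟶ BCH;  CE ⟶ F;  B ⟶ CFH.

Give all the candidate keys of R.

{B, E}, {C, E}, {E, F, G}, {E, F, H}

Attribute E never appears on the right-hand side of any dependency, so E must belong to every candidate key.
{E}⁺ = {E}, which is not all of the schema, so we must add further attributes.
{B, E}⁺: B→CFH adds C, F, H; EFH→G adds G → {B, C, E, F, G, H}. Minimal: {E}⁺ = {E}; {B}⁺ = {B, C, F, G, H} — none reach the full schema.
{C, E}⁺: CE→BF adds B, F; C→G adds G; EFG→BCH adds H → {B, C, E, F, G, H}. Minimal: {E}⁺ = {E}; {C}⁺ = {C, G} — none reach the full schema.
{E, F, G}⁺: EFG→BCH adds B, C, H → {B, C, E, F, G, H}. Minimal: {F, G}⁺ = {F, G}; {E, G}⁺ = {E, G}; {E, F}⁺ = {E, F} — none reach the full schema.
{E, F, H}⁺: EFH→G adds G; EFG→BCH adds B, C → {B, C, E, F, G, H}. Minimal: {F, H}⁺ = {F, H}; {E, H}⁺ = {E, H}; {E, F}⁺ = {E, F} — none reach the full schema.
Any other superkey contains one of these as a subset, so there are no further candidate keys.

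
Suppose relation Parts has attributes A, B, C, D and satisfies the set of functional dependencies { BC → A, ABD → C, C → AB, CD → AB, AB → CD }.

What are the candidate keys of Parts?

C, AB

{C}⁺: C→AB adds A, B; AB→CD adds D → {A, B, C, D}.
{A, B}⁺: AB→CD adds C, D → {A, B, C, D}. Minimal: {B}⁺ = {B}; {A}⁺ = {A} — none reach the full schema.
Any other superkey contains one of these as a subset, so there are no further candidate keys.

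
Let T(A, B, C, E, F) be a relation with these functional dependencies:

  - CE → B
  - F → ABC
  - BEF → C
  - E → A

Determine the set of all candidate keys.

Attributes E, F never appear on any right-hand side, so every candidate key must contain {E, F}.
{E, F}⁺ = {A, B, C, E, F}, which is all of the schema, so {E, F} is the only candidate key.

{E, F}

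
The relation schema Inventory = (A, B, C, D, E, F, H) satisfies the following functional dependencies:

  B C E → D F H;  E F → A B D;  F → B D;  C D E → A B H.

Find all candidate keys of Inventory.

{B, C, E}, {C, D, E}, {C, E, F}

{B, C, E}⁺: BCE→DFH adds D, F, H; EF→ABD adds A → {A, B, C, D, E, F, H}. Minimal: {C, E}⁺ = {C, E}; {B, E}⁺ = {B, E}; {B, C}⁺ = {B, C} — none reach the full schema.
{C, D, E}⁺: CDE→ABH adds A, B, H; BCE→DFH adds F → {A, B, C, D, E, F, H}. Minimal: {D, E}⁺ = {D, E}; {C, E}⁺ = {C, E}; {C, D}⁺ = {C, D} — none reach the full schema.
{C, E, F}⁺: EF→ABD adds A, B, D; CDE→ABH adds H → {A, B, C, D, E, F, H}. Minimal: {E, F}⁺ = {A, B, D, E, F}; {C, F}⁺ = {B, C, D, F}; {C, E}⁺ = {C, E} — none reach the full schema.
Any other superkey contains one of these as a subset, so there are no further candidate keys.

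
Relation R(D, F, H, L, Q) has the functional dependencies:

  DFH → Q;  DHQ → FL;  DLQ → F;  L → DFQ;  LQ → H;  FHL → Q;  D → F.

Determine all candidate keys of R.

{L}⁺: L→DFQ adds D, F, Q; LQ→H adds H → {D, F, H, L, Q}.
{D, H}⁺: D→F adds F; DFH→Q adds Q; DHQ→FL adds L → {D, F, H, L, Q}. Minimal: {H}⁺ = {H}; {D}⁺ = {D, F} — none reach the full schema.
Any other superkey contains one of these as a subset, so there are no further candidate keys.

{L}, {D, H}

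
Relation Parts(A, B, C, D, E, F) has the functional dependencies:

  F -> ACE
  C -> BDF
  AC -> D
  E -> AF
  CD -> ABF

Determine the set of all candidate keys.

{C}⁺: C→BDF adds B, D, F; CD→ABF adds A; F→ACE adds E → {A, B, C, D, E, F}.
{E}⁺: E→AF adds A, F; F→ACE adds C; C→BDF adds B, D → {A, B, C, D, E, F}.
{F}⁺: F→ACE adds A, C, E; C→BDF adds B, D → {A, B, C, D, E, F}.
Any other superkey contains one of these as a subset, so there are no further candidate keys.

(C), (E), (F)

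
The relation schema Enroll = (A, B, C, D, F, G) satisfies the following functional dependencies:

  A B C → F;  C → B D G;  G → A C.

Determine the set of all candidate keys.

{C}, {G}

{C}⁺: C→BDG adds B, D, G; G→AC adds A; ABC→F adds F → {A, B, C, D, F, G}.
{G}⁺: G→AC adds A, C; C→BDG adds B, D; ABC→F adds F → {A, B, C, D, F, G}.
Any other superkey contains one of these as a subset, so there are no further candidate keys.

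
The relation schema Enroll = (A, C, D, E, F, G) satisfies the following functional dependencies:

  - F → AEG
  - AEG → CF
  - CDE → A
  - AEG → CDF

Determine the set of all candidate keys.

(F), (A, E, G), (C, D, E, G)

{F}⁺: F→AEG adds A, E, G; AEG→CF adds C; AEG→CDF adds D → {A, C, D, E, F, G}.
{A, E, G}⁺: AEG→CF adds C, F; AEG→CDF adds D → {A, C, D, E, F, G}. Minimal: {E, G}⁺ = {E, G}; {A, G}⁺ = {A, G}; {A, E}⁺ = {A, E} — none reach the full schema.
{C, D, E, G}⁺: CDE→A adds A; AEG→CDF adds F → {A, C, D, E, F, G}. Minimal: {D, E, G}⁺ = {D, E, G}; {C, E, G}⁺ = {C, E, G}; {C, D, G}⁺ = {C, D, G}; … — none reach the full schema.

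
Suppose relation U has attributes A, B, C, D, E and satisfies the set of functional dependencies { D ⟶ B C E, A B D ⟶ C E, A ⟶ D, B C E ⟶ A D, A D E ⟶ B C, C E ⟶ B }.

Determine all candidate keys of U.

{A}⁺: A→D adds D; D→BCE adds B, C, E → {A, B, C, D, E}.
{D}⁺: D→BCE adds B, C, E; BCE→AD adds A → {A, B, C, D, E}.
{C, E}⁺: CE→B adds B; BCE→AD adds A, D → {A, B, C, D, E}. Minimal: {E}⁺ = {E}; {C}⁺ = {C} — none reach the full schema.

(A), (D), (C, E)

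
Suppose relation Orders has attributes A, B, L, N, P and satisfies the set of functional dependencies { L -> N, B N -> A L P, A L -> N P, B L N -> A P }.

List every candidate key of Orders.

BL, BN

Attribute B never appears on the right-hand side of any dependency, so B must belong to every candidate key.
{B}⁺ = {B}, which is not all of the schema, so we must add further attributes.
{B, L}⁺: L→N adds N; BN→ALP adds A, P → {A, B, L, N, P}. Minimal: {L}⁺ = {L, N}; {B}⁺ = {B} — none reach the full schema.
{B, N}⁺: BN→ALP adds A, L, P → {A, B, L, N, P}. Minimal: {N}⁺ = {N}; {B}⁺ = {B} — none reach the full schema.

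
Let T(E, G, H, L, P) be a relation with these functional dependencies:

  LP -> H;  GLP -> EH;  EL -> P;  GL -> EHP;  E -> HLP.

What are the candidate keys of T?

Attribute G never appears on the right-hand side of any dependency, so G must belong to every candidate key.
{G}⁺ = {G}, which is not all of the schema, so we must add further attributes.
{E, G}⁺: E→HLP adds H, L, P → {E, G, H, L, P}.
{G, L}⁺: GL→EHP adds E, H, P → {E, G, H, L, P}.
Any other superkey contains one of these as a subset, so there are no further candidate keys.

(E, G); (G, L)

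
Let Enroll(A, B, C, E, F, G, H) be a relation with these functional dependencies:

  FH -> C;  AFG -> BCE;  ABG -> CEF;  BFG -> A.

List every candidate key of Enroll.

{A, B, G, H}, {A, F, G, H}, {B, F, G, H}

Attributes G, H never appear on any right-hand side, so every candidate key must contain {G, H}.
{G, H}⁺ = {G, H}, which is not all of the schema, so we must add further attributes.
{A, B, G, H}⁺: ABG→CEF adds C, E, F → {A, B, C, E, F, G, H}. Minimal: {B, G, H}⁺ = {B, G, H}; {A, G, H}⁺ = {A, G, H}; {A, B, H}⁺ = {A, B, H}; … — none reach the full schema.
{A, F, G, H}⁺: FH→C adds C; AFG→BCE adds B, E → {A, B, C, E, F, G, H}. Minimal: {F, G, H}⁺ = {C, F, G, H}; {A, G, H}⁺ = {A, G, H}; {A, F, H}⁺ = {A, C, F, H}; … — none reach the full schema.
{B, F, G, H}⁺: FH→C adds C; BFG→A adds A; AFG→BCE adds E → {A, B, C, E, F, G, H}. Minimal: {F, G, H}⁺ = {C, F, G, H}; {B, G, H}⁺ = {B, G, H}; {B, F, H}⁺ = {B, C, F, H}; … — none reach the full schema.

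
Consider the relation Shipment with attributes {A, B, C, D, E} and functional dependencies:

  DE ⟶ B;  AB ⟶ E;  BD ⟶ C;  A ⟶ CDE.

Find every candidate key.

{A}

Attribute A never appears on the right-hand side of any dependency, so A must belong to every candidate key.
{A}⁺ = {A, B, C, D, E}, which is all of the schema, so {A} is the only candidate key.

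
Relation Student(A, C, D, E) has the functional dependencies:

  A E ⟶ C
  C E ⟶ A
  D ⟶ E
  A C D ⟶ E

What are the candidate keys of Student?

(A, D), (C, D)

Attribute D never appears on the right-hand side of any dependency, so D must belong to every candidate key.
{D}⁺ = {D, E}, which is not all of the schema, so we must add further attributes.
{A, D}⁺: D→E adds E; AE→C adds C → {A, C, D, E}. Minimal: {D}⁺ = {D, E}; {A}⁺ = {A} — none reach the full schema.
{C, D}⁺: D→E adds E; CE→A adds A → {A, C, D, E}. Minimal: {D}⁺ = {D, E}; {C}⁺ = {C} — none reach the full schema.
Any other superkey contains one of these as a subset, so there are no further candidate keys.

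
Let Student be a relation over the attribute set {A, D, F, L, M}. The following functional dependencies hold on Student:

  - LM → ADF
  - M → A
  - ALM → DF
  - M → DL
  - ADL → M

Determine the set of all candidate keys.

{M}, {A, D, L}

{M}⁺: M→A adds A; M→DL adds D, L; LM→ADF adds F → {A, D, F, L, M}.
{A, D, L}⁺: ADL→M adds M; LM→ADF adds F → {A, D, F, L, M}. Minimal: {D, L}⁺ = {D, L}; {A, L}⁺ = {A, L}; {A, D}⁺ = {A, D} — none reach the full schema.
Any other superkey contains one of these as a subset, so there are no further candidate keys.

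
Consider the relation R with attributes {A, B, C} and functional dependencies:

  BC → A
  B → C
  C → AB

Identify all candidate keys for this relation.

(B), (C)

{B}⁺: B→C adds C; C→AB adds A → {A, B, C}.
{C}⁺: C→AB adds A, B → {A, B, C}.
Any other superkey contains one of these as a subset, so there are no further candidate keys.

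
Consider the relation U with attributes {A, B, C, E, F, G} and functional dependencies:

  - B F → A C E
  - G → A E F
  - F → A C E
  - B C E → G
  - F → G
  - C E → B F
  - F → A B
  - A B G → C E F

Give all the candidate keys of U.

{F}⁺: F→ACE adds A, C, E; F→G adds G; CE→BF adds B → {A, B, C, E, F, G}.
{G}⁺: G→AEF adds A, E, F; F→ACE adds C; CE→BF adds B → {A, B, C, E, F, G}.
{C, E}⁺: CE→BF adds B, F; F→AB adds A; BCE→G adds G → {A, B, C, E, F, G}. Minimal: {E}⁺ = {E}; {C}⁺ = {C} — none reach the full schema.
Any other superkey contains one of these as a subset, so there are no further candidate keys.

(F), (G), (C, E)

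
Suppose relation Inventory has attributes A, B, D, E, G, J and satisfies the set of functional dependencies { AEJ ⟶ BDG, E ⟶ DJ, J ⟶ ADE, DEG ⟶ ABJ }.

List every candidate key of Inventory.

E; J

{E}⁺: E→DJ adds D, J; J→ADE adds A; AEJ→BDG adds B, G → {A, B, D, E, G, J}.
{J}⁺: J→ADE adds A, D, E; AEJ→BDG adds B, G → {A, B, D, E, G, J}.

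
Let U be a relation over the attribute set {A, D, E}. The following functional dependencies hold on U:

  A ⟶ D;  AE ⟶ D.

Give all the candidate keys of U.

(A, E)

Attributes A, E never appear on any right-hand side, so every candidate key must contain {A, E}.
{A, E}⁺ = {A, D, E}, which is all of the schema, so {A, E} is the only candidate key.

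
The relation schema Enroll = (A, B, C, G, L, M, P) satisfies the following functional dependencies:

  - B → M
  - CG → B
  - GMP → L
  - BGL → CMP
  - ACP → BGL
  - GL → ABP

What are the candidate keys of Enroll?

{G, L}⁺: GL→ABP adds A, B, P; B→M adds M; BGL→CMP adds C → {A, B, C, G, L, M, P}. Minimal: {L}⁺ = {L}; {G}⁺ = {G} — none reach the full schema.
{A, C, P}⁺: ACP→BGL adds B, G, L; B→M adds M → {A, B, C, G, L, M, P}. Minimal: {C, P}⁺ = {C, P}; {A, P}⁺ = {A, P}; {A, C}⁺ = {A, C} — none reach the full schema.
{B, G, P}⁺: B→M adds M; GMP→L adds L; BGL→CMP adds C; GL→ABP adds A → {A, B, C, G, L, M, P}. Minimal: {G, P}⁺ = {G, P}; {B, P}⁺ = {B, M, P}; {B, G}⁺ = {B, G, M} — none reach the full schema.
{C, G, P}⁺: CG→B adds B; B→M adds M; GMP→L adds L; GL→ABP adds A → {A, B, C, G, L, M, P}. Minimal: {G, P}⁺ = {G, P}; {C, P}⁺ = {C, P}; {C, G}⁺ = {B, C, G, M} — none reach the full schema.
{G, M, P}⁺: GMP→L adds L; GL→ABP adds A, B; BGL→CMP adds C → {A, B, C, G, L, M, P}. Minimal: {M, P}⁺ = {M, P}; {G, P}⁺ = {G, P}; {G, M}⁺ = {G, M} — none reach the full schema.
Any other superkey contains one of these as a subset, so there are no further candidate keys.

{G, L}, {A, C, P}, {B, G, P}, {C, G, P}, {G, M, P}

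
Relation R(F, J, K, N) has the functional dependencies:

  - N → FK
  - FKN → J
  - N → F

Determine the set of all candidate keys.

{N}

Attribute N never appears on the right-hand side of any dependency, so N must belong to every candidate key.
{N}⁺ = {F, J, K, N}, which is all of the schema, so {N} is the only candidate key.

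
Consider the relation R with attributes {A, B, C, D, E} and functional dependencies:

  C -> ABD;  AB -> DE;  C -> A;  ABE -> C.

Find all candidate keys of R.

{C}, {A, B}

{C}⁺: C→ABD adds A, B, D; AB→DE adds E → {A, B, C, D, E}.
{A, B}⁺: AB→DE adds D, E; ABE→C adds C → {A, B, C, D, E}. Minimal: {B}⁺ = {B}; {A}⁺ = {A} — none reach the full schema.
Any other superkey contains one of these as a subset, so there are no further candidate keys.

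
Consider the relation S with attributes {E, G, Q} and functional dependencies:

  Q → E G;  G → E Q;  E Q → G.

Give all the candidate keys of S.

{G}⁺: G→EQ adds E, Q → {E, G, Q}.
{Q}⁺: Q→EG adds E, G → {E, G, Q}.
Any other superkey contains one of these as a subset, so there are no further candidate keys.

{G}, {Q}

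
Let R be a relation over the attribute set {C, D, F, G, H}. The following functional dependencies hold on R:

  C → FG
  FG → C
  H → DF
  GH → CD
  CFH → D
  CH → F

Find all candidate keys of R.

Attribute H never appears on the right-hand side of any dependency, so H must belong to every candidate key.
{H}⁺ = {D, F, H}, which is not all of the schema, so we must add further attributes.
{C, H}⁺: C→FG adds F, G; H→DF adds D → {C, D, F, G, H}. Minimal: {H}⁺ = {D, F, H}; {C}⁺ = {C, F, G} — none reach the full schema.
{G, H}⁺: H→DF adds D, F; GH→CD adds C → {C, D, F, G, H}. Minimal: {H}⁺ = {D, F, H}; {G}⁺ = {G} — none reach the full schema.

{C, H}; {G, H}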